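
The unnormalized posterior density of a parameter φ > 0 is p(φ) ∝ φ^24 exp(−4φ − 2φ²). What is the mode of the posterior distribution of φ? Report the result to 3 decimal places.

ℓ'(φ) = 24/φ − 4 − 4φ. Setting this to zero and multiplying by φ: 4φ² + 4φ − 24 = 0.
φ = (−4 + √(4² + 4·4·24)) / (2·4) = (−4 + √400) / 8 = (−4 + 20)/8 = 2.
ℓ''(φ) = −24/φ² − 4 < 0, confirming a maximum.

φ̂_MAP = 2.000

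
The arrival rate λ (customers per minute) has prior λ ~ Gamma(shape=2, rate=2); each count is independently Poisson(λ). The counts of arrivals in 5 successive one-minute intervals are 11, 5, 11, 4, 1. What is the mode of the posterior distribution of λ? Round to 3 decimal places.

λ̂_MAP = 4.714

Σxᵢ = 11+5+11+4+1 = 32, with n = 5.
Posterior ∝ λe^(−2λ) · λ^32e^(−5λ) = λ^33e^(−7λ), i.e. Gamma(shape=34, rate=7).
The mode of a Gamma(a, b) with a ≥ 1 (shape–rate) is (a−1)/b = 33/7 ≈ 4.714.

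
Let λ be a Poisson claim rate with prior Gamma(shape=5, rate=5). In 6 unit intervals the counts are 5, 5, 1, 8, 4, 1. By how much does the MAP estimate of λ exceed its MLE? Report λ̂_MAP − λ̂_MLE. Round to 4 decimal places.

Σxᵢ = 24. Posterior is Gamma(29, 11); MAP = (29−1)/11 = 28/11 ≈ 2.54545.
MLE = x̄ = 24/6 ≈ 4.00000.
Difference = 28/11 − 24/6 = -16/11 ≈ -1.4545.

MAP − MLE = -1.4545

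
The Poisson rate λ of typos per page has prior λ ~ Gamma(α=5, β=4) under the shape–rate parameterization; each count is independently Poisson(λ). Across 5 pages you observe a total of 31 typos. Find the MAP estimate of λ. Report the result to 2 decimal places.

λ̂_MAP = 3.89

Σxᵢ = 31, n = 5.
Posterior ∝ λ^4e^(−4λ) · λ^31e^(−5λ) = λ^35e^(−9λ), i.e. Gamma(shape=36, rate=9).
The mode of a Gamma(a, b) with a ≥ 1 (shape–rate) is (a−1)/b = 35/9 ≈ 3.89.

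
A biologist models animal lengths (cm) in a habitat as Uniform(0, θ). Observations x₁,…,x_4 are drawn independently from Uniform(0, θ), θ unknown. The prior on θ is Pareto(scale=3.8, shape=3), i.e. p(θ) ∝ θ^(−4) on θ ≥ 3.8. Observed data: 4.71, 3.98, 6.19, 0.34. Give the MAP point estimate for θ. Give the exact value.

θ̂_MAP = 6.19

The Uniform(0, θ) likelihood is θ^(−n) for θ ≥ max(xᵢ), zero otherwise. Here max(xᵢ) = 6.19.
Posterior ∝ θ^(−4) · θ^(−4) = θ^(−8) on θ ≥ max(3.8, 6.19) = 6.19.
This density is strictly decreasing in θ, so the posterior mode lies at the lower boundary of the support.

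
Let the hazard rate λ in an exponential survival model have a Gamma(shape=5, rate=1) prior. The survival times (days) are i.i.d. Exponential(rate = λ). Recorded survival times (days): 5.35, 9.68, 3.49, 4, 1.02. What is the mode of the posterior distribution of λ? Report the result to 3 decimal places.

λ̂_MAP = 0.367

The Exponential(rate=λ) likelihood is ∝ λ^n e^(−λΣtᵢ). Here n = 5 and Σtᵢ = 5.35 + 9.68 + 3.49 + 4 + 1.02 = 23.54.
Posterior ∝ λ^4e^(−1λ) · λ^5e^(−23.54λ) = λ^9e^(−24.54λ), i.e. Gamma(10, 24.54).
Mode = (a−1)/b = 9/24.54 ≈ 0.367.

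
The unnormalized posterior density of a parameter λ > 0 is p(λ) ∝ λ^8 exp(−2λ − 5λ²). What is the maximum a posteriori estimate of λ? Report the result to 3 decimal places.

ℓ'(λ) = 8/λ − 2 − 10λ. Setting this to zero and multiplying by λ: 10λ² + 2λ − 8 = 0.
λ = (−2 + √(2² + 4·10·8)) / (2·10) = (−2 + √324) / 20 = (−2 + 18)/20 = 4/5.
ℓ''(λ) = −8/λ² − 10 < 0, confirming a maximum.

λ̂_MAP = 0.800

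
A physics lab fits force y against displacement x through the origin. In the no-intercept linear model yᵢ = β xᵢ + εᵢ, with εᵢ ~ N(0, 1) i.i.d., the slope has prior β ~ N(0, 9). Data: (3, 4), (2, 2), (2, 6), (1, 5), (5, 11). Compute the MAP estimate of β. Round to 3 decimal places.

β̂_MAP = 2.041

log p(β | y) = −Σ(yᵢ − βxᵢ)²/(2·1) − β²/(2·9) + const.
Setting the derivative to zero: Σxᵢ(yᵢ − βxᵢ)/1 − β/9 = 0, so β = Σxᵢyᵢ / (Σxᵢ² + σ²/τ²).
Σxᵢyᵢ = 3·4 + 2·2 + 2·6 + 1·5 + 5·11 = 88; Σxᵢ² = 43; σ²/τ² = 1/9.
β̂_MAP = 88 / (43 + 1/9) = 88/(388/9) = 198/97 ≈ 2.041.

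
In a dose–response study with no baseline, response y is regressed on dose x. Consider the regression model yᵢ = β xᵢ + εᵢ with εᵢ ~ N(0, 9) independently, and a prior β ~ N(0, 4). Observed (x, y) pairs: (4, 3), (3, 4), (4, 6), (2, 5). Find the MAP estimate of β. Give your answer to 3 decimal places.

log p(β | y) = −Σ(yᵢ − βxᵢ)²/(2·9) − β²/(2·4) + const.
Setting the derivative to zero: Σxᵢ(yᵢ − βxᵢ)/9 − β/4 = 0, so β = Σxᵢyᵢ / (Σxᵢ² + σ²/τ²).
Σxᵢyᵢ = 4·3 + 3·4 + 4·6 + 2·5 = 58; Σxᵢ² = 45; σ²/τ² = 2.25.
β̂_MAP = 58 / (45 + 2.25) = 58/47.25 ≈ 1.228.

β̂_MAP = 1.228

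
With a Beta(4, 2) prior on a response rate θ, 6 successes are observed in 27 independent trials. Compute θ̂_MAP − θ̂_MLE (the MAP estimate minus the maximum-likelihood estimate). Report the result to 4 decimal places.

Posterior is Beta(10, 23); MAP = (10−1)/(33−2) = 9/31 ≈ 0.29032.
MLE ignores the prior: θ̂_MLE = k/n = 6/27 ≈ 0.22222.
Difference = 9/31 − 6/27 = 19/279 ≈ 0.0681.

MAP − MLE = 0.0681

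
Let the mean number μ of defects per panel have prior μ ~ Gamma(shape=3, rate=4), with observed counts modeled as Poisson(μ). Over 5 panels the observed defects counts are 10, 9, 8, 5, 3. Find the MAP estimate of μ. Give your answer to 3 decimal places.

μ̂_MAP = 4.111

Σxᵢ = 10+9+8+5+3 = 35, with n = 5.
Posterior ∝ μ^2e^(−4μ) · μ^35e^(−5μ) = μ^37e^(−9μ), i.e. Gamma(shape=38, rate=9).
The mode of a Gamma(a, b) with a ≥ 1 (shape–rate) is (a−1)/b = 37/9 ≈ 4.111.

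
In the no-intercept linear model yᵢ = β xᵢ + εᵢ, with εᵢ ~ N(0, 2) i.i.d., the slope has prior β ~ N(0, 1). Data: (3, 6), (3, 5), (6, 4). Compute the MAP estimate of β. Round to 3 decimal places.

log p(β | y) = −Σ(yᵢ − βxᵢ)²/(2·2) − β²/(2·1) + const.
Setting the derivative to zero: Σxᵢ(yᵢ − βxᵢ)/2 − β/1 = 0, so β = Σxᵢyᵢ / (Σxᵢ² + σ²/τ²).
Σxᵢyᵢ = 3·6 + 3·5 + 6·4 = 57; Σxᵢ² = 54; σ²/τ² = 2.
β̂_MAP = 57 / (54 + 2) = 57/56 ≈ 1.018.

β̂_MAP = 1.018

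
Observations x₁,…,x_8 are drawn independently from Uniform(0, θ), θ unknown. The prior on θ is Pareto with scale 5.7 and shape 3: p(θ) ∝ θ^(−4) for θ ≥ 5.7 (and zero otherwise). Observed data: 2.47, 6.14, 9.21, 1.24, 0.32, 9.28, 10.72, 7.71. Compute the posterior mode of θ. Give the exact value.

θ̂_MAP = 10.72

The Uniform(0, θ) likelihood is θ^(−n) for θ ≥ max(xᵢ), zero otherwise. Here max(xᵢ) = 10.72.
Posterior ∝ θ^(−4) · θ^(−8) = θ^(−12) on θ ≥ max(5.7, 10.72) = 10.72.
This density is strictly decreasing in θ, so the posterior mode lies at the lower boundary of the support.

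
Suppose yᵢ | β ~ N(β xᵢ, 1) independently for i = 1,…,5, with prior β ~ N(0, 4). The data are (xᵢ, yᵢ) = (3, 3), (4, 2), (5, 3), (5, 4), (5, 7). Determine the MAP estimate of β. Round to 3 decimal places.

β̂_MAP = 0.868

log p(β | y) = −Σ(yᵢ − βxᵢ)²/(2·1) − β²/(2·4) + const.
Setting the derivative to zero: Σxᵢ(yᵢ − βxᵢ)/1 − β/4 = 0, so β = Σxᵢyᵢ / (Σxᵢ² + σ²/τ²).
Σxᵢyᵢ = 3·3 + 4·2 + 5·3 + 5·4 + 5·7 = 87; Σxᵢ² = 100; σ²/τ² = 0.25.
β̂_MAP = 87 / (100 + 0.25) = 87/100.25 ≈ 0.868.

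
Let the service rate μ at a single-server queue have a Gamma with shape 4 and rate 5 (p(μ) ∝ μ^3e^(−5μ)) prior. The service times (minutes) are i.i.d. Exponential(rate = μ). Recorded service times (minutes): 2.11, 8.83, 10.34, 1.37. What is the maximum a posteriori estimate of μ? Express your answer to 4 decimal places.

The Exponential(rate=μ) likelihood is ∝ μ^n e^(−μΣtᵢ). Here n = 4 and Σtᵢ = 2.11 + 8.83 + 10.34 + 1.37 = 22.65.
Posterior ∝ μ^3e^(−5μ) · μ^4e^(−22.65μ) = μ^7e^(−27.65μ), i.e. Gamma(8, 27.65).
Mode = (a−1)/b = 7/27.65 ≈ 0.2532.

μ̂_MAP = 0.2532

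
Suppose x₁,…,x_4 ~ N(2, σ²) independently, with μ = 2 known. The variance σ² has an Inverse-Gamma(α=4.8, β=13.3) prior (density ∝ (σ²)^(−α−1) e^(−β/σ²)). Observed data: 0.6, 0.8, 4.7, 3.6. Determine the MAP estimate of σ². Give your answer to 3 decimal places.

Sum of squared deviations about the known mean: SS = (0.6−2)² + (0.8−2)² + (4.7−2)² + (3.6−2)² = 13.25.
The Normal likelihood contributes (σ²)^(−n/2) exp(−SS/(2σ²)), so the posterior is Inverse-Gamma(α + n/2, β + SS/2) = Inverse-Gamma(6.8, 19.925).
The mode of Inverse-Gamma(a, b) is b/(a+1) = 19.925/7.8 ≈ 2.554.

σ̂²_MAP = 2.554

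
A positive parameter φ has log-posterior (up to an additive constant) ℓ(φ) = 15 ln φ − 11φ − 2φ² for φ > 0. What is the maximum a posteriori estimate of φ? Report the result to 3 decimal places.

ℓ'(φ) = 15/φ − 11 − 4φ. Setting this to zero and multiplying by φ: 4φ² + 11φ − 15 = 0.
φ = (−11 + √(11² + 4·4·15)) / (2·4) = (−11 + √361) / 8 = (−11 + 19)/8 = 1.
ℓ''(φ) = −15/φ² − 4 < 0, confirming a maximum.

φ̂_MAP = 1.000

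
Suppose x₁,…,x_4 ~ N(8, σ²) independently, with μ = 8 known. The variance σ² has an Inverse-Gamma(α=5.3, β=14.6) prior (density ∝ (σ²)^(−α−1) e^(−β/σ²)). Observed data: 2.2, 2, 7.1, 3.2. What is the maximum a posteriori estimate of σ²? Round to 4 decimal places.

σ̂²_MAP = 7.3910

Sum of squared deviations about the known mean: SS = (2.2−8)² + (2−8)² + (7.1−8)² + (3.2−8)² = 93.49.
The Normal likelihood contributes (σ²)^(−n/2) exp(−SS/(2σ²)), so the posterior is Inverse-Gamma(α + n/2, β + SS/2) = Inverse-Gamma(7.3, 61.345).
The mode of Inverse-Gamma(a, b) is b/(a+1) = 61.345/8.3 ≈ 7.3910.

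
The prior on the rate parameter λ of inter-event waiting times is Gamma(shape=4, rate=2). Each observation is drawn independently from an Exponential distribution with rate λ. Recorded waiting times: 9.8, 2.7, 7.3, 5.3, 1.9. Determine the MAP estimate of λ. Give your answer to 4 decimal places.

The Exponential(rate=λ) likelihood is ∝ λ^n e^(−λΣtᵢ). Here n = 5 and Σtᵢ = 9.8 + 2.7 + 7.3 + 5.3 + 1.9 = 27.
Posterior ∝ λ^3e^(−2λ) · λ^5e^(−27λ) = λ^8e^(−29λ), i.e. Gamma(9, 29).
Mode = (a−1)/b = 8/29 ≈ 0.2759.

λ̂_MAP = 0.2759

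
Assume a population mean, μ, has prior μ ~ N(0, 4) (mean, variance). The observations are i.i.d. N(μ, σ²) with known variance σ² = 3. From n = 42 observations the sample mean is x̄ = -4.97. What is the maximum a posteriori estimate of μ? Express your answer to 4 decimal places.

n = 42, x̄ = -4.97.
For a Normal prior and Normal likelihood with known variance, the posterior is Normal; its mode equals its mean, the precision-weighted average.
Prior precision 1/σ₀² = 1/4 = 0.25; data precision n/σ² = 42/3 = 14.
μ̂ = (0.25·0 + 14·(-4.97)) / (0.25 + 14) = (-69.58)/14.25 = -6958/1425 ≈ -4.8828.

μ̂_MAP = -4.8828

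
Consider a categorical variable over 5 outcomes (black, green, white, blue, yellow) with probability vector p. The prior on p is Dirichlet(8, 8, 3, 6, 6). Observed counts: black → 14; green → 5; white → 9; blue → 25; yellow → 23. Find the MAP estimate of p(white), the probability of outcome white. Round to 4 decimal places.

MAP estimate of p(white) = 0.1078

The posterior is Dirichlet(αᵢ + nᵢ) = Dirichlet(22, 13, 12, 31, 29).
For a Dirichlet(a₁,…,a_K) with all aᵢ > 1, the mode has j-th component (aⱼ − 1)/(Σaᵢ − K).
Here Σaᵢ = 107 and K = 5, so p(white) = (12 − 1)/(107 − 5) = 11/102 ≈ 0.1078.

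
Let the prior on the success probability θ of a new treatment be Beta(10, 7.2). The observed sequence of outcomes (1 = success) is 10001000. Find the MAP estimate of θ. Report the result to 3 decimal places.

θ̂_MAP = 0.474

Prior: Beta(10, 7.2).
Data: 2 successes in 8 trials (from the sequence). The binomial likelihood contributes θ^2(1−θ)^6, so the posterior is Beta(10+2, 7.2+6) = Beta(12, 13.2).
For Beta(a, b) with a, b > 1 the mode is (a−1)/(a+b−2) = 11/23.2 ≈ 0.474.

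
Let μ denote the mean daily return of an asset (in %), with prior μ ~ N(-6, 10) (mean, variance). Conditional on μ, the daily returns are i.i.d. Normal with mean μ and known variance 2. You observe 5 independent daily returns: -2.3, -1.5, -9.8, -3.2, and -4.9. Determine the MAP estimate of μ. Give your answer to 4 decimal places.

μ̂_MAP = -4.4038

n = 5; x̄ = ((-2.3) + (-1.5) + (-9.8) + (-3.2) + (-4.9))/5 = -21.7/5 = -4.34.
For a Normal prior and Normal likelihood with known variance, the posterior is Normal; its mode equals its mean, the precision-weighted average.
Prior precision 1/σ₀² = 1/10 = 0.1; data precision n/σ² = 5/2 = 2.5.
μ̂ = (0.1·(-6) + 2.5·(-4.34)) / (0.1 + 2.5) = (-11.45)/2.6 = -229/52 ≈ -4.4038.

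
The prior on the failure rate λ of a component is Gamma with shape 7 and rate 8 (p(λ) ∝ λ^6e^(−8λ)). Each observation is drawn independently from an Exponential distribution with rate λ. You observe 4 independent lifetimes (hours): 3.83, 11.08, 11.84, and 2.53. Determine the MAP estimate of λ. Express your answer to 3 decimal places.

λ̂_MAP = 0.268

The Exponential(rate=λ) likelihood is ∝ λ^n e^(−λΣtᵢ). Here n = 4 and Σtᵢ = 3.83 + 11.08 + 11.84 + 2.53 = 29.28.
Posterior ∝ λ^6e^(−8λ) · λ^4e^(−29.28λ) = λ^10e^(−37.28λ), i.e. Gamma(11, 37.28).
Mode = (a−1)/b = 10/37.28 ≈ 0.268.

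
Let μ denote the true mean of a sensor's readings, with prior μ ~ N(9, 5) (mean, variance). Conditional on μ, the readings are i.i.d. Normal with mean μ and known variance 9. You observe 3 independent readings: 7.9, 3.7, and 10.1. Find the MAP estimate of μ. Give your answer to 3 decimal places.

n = 3; x̄ = (7.9 + 3.7 + 10.1)/3 = 21.7/3 = 217/30 ≈ 7.2333.
For a Normal prior and Normal likelihood with known variance, the posterior is Normal; its mode equals its mean, the precision-weighted average.
Prior precision 1/σ₀² = 1/5 = 0.2; data precision n/σ² = 3/9 = 1/3.
μ̂ = (0.2·9 + (1/3)·(217/30)) / (0.2 + 1/3) = (379/90)/(8/15) = 379/48 ≈ 7.896.

μ̂_MAP = 7.896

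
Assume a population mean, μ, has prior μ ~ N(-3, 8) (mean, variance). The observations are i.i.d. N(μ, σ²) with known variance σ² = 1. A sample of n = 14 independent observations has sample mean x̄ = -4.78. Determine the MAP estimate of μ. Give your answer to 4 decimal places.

n = 14, x̄ = -4.78.
For a Normal prior and Normal likelihood with known variance, the posterior is Normal; its mode equals its mean, the precision-weighted average.
Prior precision 1/σ₀² = 1/8 = 0.125; data precision n/σ² = 14/1 = 14.
μ̂ = (0.125·(-3) + 14·(-4.78)) / (0.125 + 14) = (-67.295)/14.125 = -13459/2825 ≈ -4.7642.

μ̂_MAP = -4.7642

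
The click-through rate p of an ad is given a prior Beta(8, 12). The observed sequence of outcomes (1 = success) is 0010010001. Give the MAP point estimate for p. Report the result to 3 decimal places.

Prior: Beta(8, 12).
Data: 3 successes in 10 trials (from the sequence). The binomial likelihood contributes p^3(1−p)^7, so the posterior is Beta(8+3, 12+7) = Beta(11, 19).
For Beta(a, b) with a, b > 1 the mode is (a−1)/(a+b−2) = 10/28 ≈ 0.357.

p̂_MAP = 0.357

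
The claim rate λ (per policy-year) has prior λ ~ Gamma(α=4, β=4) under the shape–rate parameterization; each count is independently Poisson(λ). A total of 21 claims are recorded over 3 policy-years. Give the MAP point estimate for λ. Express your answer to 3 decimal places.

λ̂_MAP = 3.429

Σxᵢ = 21, n = 3.
Posterior ∝ λ^3e^(−4λ) · λ^21e^(−3λ) = λ^24e^(−7λ), i.e. Gamma(shape=25, rate=7).
The mode of a Gamma(a, b) with a ≥ 1 (shape–rate) is (a−1)/b = 24/7 ≈ 3.429.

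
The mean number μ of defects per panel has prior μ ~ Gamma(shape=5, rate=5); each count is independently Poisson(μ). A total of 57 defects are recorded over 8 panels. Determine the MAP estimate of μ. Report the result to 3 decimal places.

Σxᵢ = 57, n = 8.
Posterior ∝ μ^4e^(−5μ) · μ^57e^(−8μ) = μ^61e^(−13μ), i.e. Gamma(shape=62, rate=13).
The mode of a Gamma(a, b) with a ≥ 1 (shape–rate) is (a−1)/b = 61/13 ≈ 4.692.

μ̂_MAP = 4.692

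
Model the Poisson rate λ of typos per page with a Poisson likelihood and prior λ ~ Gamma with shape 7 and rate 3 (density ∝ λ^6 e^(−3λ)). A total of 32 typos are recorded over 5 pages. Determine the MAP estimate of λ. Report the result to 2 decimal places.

Σxᵢ = 32, n = 5.
Posterior ∝ λ^6e^(−3λ) · λ^32e^(−5λ) = λ^38e^(−8λ), i.e. Gamma(shape=39, rate=8).
The mode of a Gamma(a, b) with a ≥ 1 (shape–rate) is (a−1)/b = 38/8 ≈ 4.75.

λ̂_MAP = 4.75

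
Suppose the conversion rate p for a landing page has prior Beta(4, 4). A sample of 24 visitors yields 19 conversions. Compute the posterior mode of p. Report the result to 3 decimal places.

Prior: Beta(4, 4).
Data: 19 successes in 24 trials. The binomial likelihood contributes p^19(1−p)^5, so the posterior is Beta(4+19, 4+5) = Beta(23, 9).
For Beta(a, b) with a, b > 1 the mode is (a−1)/(a+b−2) = 22/30 ≈ 0.733.

p̂_MAP = 0.733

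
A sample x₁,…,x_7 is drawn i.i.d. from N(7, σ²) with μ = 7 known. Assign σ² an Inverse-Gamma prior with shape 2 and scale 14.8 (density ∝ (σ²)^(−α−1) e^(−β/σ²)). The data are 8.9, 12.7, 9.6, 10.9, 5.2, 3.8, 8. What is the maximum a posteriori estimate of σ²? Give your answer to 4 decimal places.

σ̂²_MAP = 7.8577

Sum of squared deviations about the known mean: SS = (8.9−7)² + (12.7−7)² + (9.6−7)² + (10.9−7)² + (5.2−7)² + (3.8−7)² + (8−7)² = 72.55.
The Normal likelihood contributes (σ²)^(−n/2) exp(−SS/(2σ²)), so the posterior is Inverse-Gamma(α + n/2, β + SS/2) = Inverse-Gamma(5.5, 51.075).
The mode of Inverse-Gamma(a, b) is b/(a+1) = 51.075/6.5 ≈ 7.8577.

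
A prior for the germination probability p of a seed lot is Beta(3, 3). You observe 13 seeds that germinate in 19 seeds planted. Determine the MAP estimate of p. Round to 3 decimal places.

p̂_MAP = 0.652

Prior: Beta(3, 3).
Data: 13 successes in 19 trials. The binomial likelihood contributes p^13(1−p)^6, so the posterior is Beta(3+13, 3+6) = Beta(16, 9).
For Beta(a, b) with a, b > 1 the mode is (a−1)/(a+b−2) = 15/23 ≈ 0.652.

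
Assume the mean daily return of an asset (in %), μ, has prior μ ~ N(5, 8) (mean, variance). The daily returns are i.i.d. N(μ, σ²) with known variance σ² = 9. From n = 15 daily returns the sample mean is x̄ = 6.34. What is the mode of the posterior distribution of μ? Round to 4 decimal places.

n = 15, x̄ = 6.34.
For a Normal prior and Normal likelihood with known variance, the posterior is Normal; its mode equals its mean, the precision-weighted average.
Prior precision 1/σ₀² = 1/8 = 0.125; data precision n/σ² = 15/9 = 5/3.
μ̂ = (0.125·5 + (5/3)·6.34) / (0.125 + 5/3) = (1343/120)/(43/24) = 1343/215 ≈ 6.2465.

μ̂_MAP = 6.2465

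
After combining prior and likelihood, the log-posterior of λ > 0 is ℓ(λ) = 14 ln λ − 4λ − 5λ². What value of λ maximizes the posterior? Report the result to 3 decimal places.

ℓ'(λ) = 14/λ − 4 − 10λ. Setting this to zero and multiplying by λ: 10λ² + 4λ − 14 = 0.
λ = (−4 + √(4² + 4·10·14)) / (2·10) = (−4 + √576) / 20 = (−4 + 24)/20 = 1.
ℓ''(λ) = −14/λ² − 10 < 0, confirming a maximum.

λ̂_MAP = 1.000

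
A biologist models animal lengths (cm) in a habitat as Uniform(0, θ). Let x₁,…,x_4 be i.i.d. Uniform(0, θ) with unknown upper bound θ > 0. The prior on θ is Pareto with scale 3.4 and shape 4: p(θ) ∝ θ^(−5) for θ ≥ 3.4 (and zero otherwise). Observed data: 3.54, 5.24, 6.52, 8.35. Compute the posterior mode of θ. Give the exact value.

θ̂_MAP = 8.35

The Uniform(0, θ) likelihood is θ^(−n) for θ ≥ max(xᵢ), zero otherwise. Here max(xᵢ) = 8.35.
Posterior ∝ θ^(−5) · θ^(−4) = θ^(−9) on θ ≥ max(3.4, 8.35) = 8.35.
This density is strictly decreasing in θ, so the posterior mode lies at the lower boundary of the support.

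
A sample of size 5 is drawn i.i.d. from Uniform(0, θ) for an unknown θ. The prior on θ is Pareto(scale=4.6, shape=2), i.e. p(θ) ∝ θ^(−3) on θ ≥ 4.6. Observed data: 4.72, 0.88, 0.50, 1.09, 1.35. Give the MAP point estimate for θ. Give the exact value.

The Uniform(0, θ) likelihood is θ^(−n) for θ ≥ max(xᵢ), zero otherwise. Here max(xᵢ) = 4.72.
Posterior ∝ θ^(−3) · θ^(−5) = θ^(−8) on θ ≥ max(4.6, 4.72) = 4.72.
This density is strictly decreasing in θ, so the posterior mode lies at the lower boundary of the support.

θ̂_MAP = 4.72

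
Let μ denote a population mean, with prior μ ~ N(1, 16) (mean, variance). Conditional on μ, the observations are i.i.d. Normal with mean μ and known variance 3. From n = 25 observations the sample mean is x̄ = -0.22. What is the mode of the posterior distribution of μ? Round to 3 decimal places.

n = 25, x̄ = -0.22.
For a Normal prior and Normal likelihood with known variance, the posterior is Normal; its mode equals its mean, the precision-weighted average.
Prior precision 1/σ₀² = 1/16 = 0.0625; data precision n/σ² = 25/3.
μ̂ = (0.0625·1 + (25/3)·(-0.22)) / (0.0625 + 25/3) = (-85/48)/(403/48) = -85/403 ≈ -0.211.

μ̂_MAP = -0.211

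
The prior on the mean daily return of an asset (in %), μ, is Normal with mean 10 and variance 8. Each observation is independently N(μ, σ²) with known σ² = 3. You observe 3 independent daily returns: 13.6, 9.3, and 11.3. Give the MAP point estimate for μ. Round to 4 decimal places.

μ̂_MAP = 11.2444

n = 3; x̄ = (13.6 + 9.3 + 11.3)/3 = 34.2/3 = 11.4.
For a Normal prior and Normal likelihood with known variance, the posterior is Normal; its mode equals its mean, the precision-weighted average.
Prior precision 1/σ₀² = 1/8 = 0.125; data precision n/σ² = 3/3 = 1.
μ̂ = (0.125·10 + 1·11.4) / (0.125 + 1) = 12.65/1.125 = 506/45 ≈ 11.2444.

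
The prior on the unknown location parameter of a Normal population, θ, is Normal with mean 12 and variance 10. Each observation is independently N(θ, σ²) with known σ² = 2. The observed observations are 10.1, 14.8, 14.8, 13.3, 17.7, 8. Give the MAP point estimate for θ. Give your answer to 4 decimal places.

n = 6; x̄ = (10.1 + 14.8 + 14.8 + 13.3 + 17.7 + 8)/6 = 78.7/6 = 787/60 ≈ 13.1167.
For a Normal prior and Normal likelihood with known variance, the posterior is Normal; its mode equals its mean, the precision-weighted average.
Prior precision 1/σ₀² = 1/10 = 0.1; data precision n/σ² = 6/2 = 3.
θ̂ = (0.1·12 + 3·(787/60)) / (0.1 + 3) = 40.55/3.1 = 811/62 ≈ 13.0806.

θ̂_MAP = 13.0806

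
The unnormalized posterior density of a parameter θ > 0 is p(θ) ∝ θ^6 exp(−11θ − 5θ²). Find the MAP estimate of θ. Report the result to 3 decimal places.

ℓ'(θ) = 6/θ − 11 − 10θ. Setting this to zero and multiplying by θ: 10θ² + 11θ − 6 = 0.
θ = (−11 + √(11² + 4·10·6)) / (2·10) = (−11 + √361) / 20 = (−11 + 19)/20 = 2/5.
ℓ''(θ) = −6/θ² − 10 < 0, confirming a maximum.

θ̂_MAP = 0.400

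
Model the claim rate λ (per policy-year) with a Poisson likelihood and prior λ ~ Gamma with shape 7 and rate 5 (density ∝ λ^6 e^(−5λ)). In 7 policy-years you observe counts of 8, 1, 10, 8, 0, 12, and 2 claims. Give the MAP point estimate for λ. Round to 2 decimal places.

λ̂_MAP = 3.92

Σxᵢ = 8+1+10+8+0+12+2 = 41, with n = 7.
Posterior ∝ λ^6e^(−5λ) · λ^41e^(−7λ) = λ^47e^(−12λ), i.e. Gamma(shape=48, rate=12).
The mode of a Gamma(a, b) with a ≥ 1 (shape–rate) is (a−1)/b = 47/12 ≈ 3.92.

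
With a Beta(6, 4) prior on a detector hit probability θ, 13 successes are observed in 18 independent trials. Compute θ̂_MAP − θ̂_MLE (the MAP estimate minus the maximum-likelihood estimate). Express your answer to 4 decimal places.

MAP − MLE = -0.0299

Posterior is Beta(19, 9); MAP = (19−1)/(28−2) = 18/26 ≈ 0.69231.
MLE ignores the prior: θ̂_MLE = k/n = 13/18 ≈ 0.72222.
Difference = 18/26 − 13/18 = -7/234 ≈ -0.0299.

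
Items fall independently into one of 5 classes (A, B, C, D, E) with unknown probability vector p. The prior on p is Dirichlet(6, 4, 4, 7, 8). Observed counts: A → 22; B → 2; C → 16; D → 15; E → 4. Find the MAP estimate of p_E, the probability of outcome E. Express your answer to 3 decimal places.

The posterior is Dirichlet(αᵢ + nᵢ) = Dirichlet(28, 6, 20, 22, 12).
For a Dirichlet(a₁,…,a_K) with all aᵢ > 1, the mode has j-th component (aⱼ − 1)/(Σaᵢ − K).
Here Σaᵢ = 88 and K = 5, so p_E = (12 − 1)/(88 − 5) = 11/83 ≈ 0.133.

MAP estimate of p_E = 0.133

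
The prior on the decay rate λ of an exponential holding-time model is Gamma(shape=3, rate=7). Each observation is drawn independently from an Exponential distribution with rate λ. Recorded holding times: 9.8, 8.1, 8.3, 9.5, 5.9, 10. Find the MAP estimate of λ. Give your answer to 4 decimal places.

The Exponential(rate=λ) likelihood is ∝ λ^n e^(−λΣtᵢ). Here n = 6 and Σtᵢ = 9.8 + 8.1 + 8.3 + 9.5 + 5.9 + 10 = 51.6.
Posterior ∝ λ^2e^(−7λ) · λ^6e^(−51.6λ) = λ^8e^(−58.6λ), i.e. Gamma(9, 58.6).
Mode = (a−1)/b = 8/58.6 ≈ 0.1365.

λ̂_MAP = 0.1365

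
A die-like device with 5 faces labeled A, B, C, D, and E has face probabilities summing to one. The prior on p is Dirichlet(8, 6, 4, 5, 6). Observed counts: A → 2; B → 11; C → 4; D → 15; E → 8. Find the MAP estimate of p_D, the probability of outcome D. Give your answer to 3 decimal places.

The posterior is Dirichlet(αᵢ + nᵢ) = Dirichlet(10, 17, 8, 20, 14).
For a Dirichlet(a₁,…,a_K) with all aᵢ > 1, the mode has j-th component (aⱼ − 1)/(Σaᵢ − K).
Here Σaᵢ = 69 and K = 5, so p_D = (20 − 1)/(69 − 5) = 19/64 ≈ 0.297.

MAP estimate of p_D = 0.297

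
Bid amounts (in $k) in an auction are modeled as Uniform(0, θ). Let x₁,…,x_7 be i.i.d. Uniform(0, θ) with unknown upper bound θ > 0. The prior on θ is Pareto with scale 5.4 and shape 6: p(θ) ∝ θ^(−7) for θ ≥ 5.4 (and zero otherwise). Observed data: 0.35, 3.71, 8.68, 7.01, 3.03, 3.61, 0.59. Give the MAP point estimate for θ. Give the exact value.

θ̂_MAP = 8.68

The Uniform(0, θ) likelihood is θ^(−n) for θ ≥ max(xᵢ), zero otherwise. Here max(xᵢ) = 8.68.
Posterior ∝ θ^(−7) · θ^(−7) = θ^(−14) on θ ≥ max(5.4, 8.68) = 8.68.
This density is strictly decreasing in θ, so the posterior mode lies at the lower boundary of the support.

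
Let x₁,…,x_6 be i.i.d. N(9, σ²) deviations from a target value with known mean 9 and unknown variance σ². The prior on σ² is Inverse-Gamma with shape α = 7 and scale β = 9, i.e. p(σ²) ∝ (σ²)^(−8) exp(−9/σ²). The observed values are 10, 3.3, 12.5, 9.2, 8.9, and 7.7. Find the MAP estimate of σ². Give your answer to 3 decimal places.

Sum of squared deviations about the known mean: SS = (10−9)² + (3.3−9)² + (12.5−9)² + (9.2−9)² + (8.9−9)² + (7.7−9)² = 47.48.
The Normal likelihood contributes (σ²)^(−n/2) exp(−SS/(2σ²)), so the posterior is Inverse-Gamma(α + n/2, β + SS/2) = Inverse-Gamma(10, 32.74).
The mode of Inverse-Gamma(a, b) is b/(a+1) = 32.74/11 ≈ 2.976.

σ̂²_MAP = 2.976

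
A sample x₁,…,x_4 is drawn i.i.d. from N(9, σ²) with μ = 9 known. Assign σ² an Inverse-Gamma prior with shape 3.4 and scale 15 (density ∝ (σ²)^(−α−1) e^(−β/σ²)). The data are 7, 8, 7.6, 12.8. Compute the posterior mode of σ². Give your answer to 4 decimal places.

Sum of squared deviations about the known mean: SS = (7−9)² + (8−9)² + (7.6−9)² + (12.8−9)² = 21.4.
The Normal likelihood contributes (σ²)^(−n/2) exp(−SS/(2σ²)), so the posterior is Inverse-Gamma(α + n/2, β + SS/2) = Inverse-Gamma(5.4, 25.7).
The mode of Inverse-Gamma(a, b) is b/(a+1) = 25.7/6.4 ≈ 4.0156.

σ̂²_MAP = 4.0156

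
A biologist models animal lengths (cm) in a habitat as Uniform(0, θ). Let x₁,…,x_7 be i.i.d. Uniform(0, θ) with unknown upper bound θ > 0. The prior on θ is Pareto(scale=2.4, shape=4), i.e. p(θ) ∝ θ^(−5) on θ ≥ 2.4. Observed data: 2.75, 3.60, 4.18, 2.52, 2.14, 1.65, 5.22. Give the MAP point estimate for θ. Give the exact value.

The Uniform(0, θ) likelihood is θ^(−n) for θ ≥ max(xᵢ), zero otherwise. Here max(xᵢ) = 5.22.
Posterior ∝ θ^(−5) · θ^(−7) = θ^(−12) on θ ≥ max(2.4, 5.22) = 5.22.
This density is strictly decreasing in θ, so the posterior mode lies at the lower boundary of the support.

θ̂_MAP = 5.22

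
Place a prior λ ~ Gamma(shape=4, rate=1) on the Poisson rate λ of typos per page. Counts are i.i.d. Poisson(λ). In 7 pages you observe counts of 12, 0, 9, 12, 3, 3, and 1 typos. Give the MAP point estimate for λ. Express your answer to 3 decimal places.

Σxᵢ = 12+0+9+12+3+3+1 = 40, with n = 7.
Posterior ∝ λ^3e^(−1λ) · λ^40e^(−7λ) = λ^43e^(−8λ), i.e. Gamma(shape=44, rate=8).
The mode of a Gamma(a, b) with a ≥ 1 (shape–rate) is (a−1)/b = 43/8 ≈ 5.375.

λ̂_MAP = 5.375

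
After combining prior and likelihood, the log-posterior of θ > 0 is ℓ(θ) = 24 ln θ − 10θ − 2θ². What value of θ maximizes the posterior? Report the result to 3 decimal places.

θ̂_MAP = 1.500

ℓ'(θ) = 24/θ − 10 − 4θ. Setting this to zero and multiplying by θ: 4θ² + 10θ − 24 = 0.
θ = (−10 + √(10² + 4·4·24)) / (2·4) = (−10 + √484) / 8 = (−10 + 22)/8 = 3/2.
ℓ''(θ) = −24/θ² − 4 < 0, confirming a maximum.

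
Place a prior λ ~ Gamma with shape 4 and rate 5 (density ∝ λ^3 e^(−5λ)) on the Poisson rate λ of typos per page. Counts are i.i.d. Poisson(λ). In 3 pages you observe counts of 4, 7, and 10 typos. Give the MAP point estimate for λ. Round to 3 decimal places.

Σxᵢ = 4+7+10 = 21, with n = 3.
Posterior ∝ λ^3e^(−5λ) · λ^21e^(−3λ) = λ^24e^(−8λ), i.e. Gamma(shape=25, rate=8).
The mode of a Gamma(a, b) with a ≥ 1 (shape–rate) is (a−1)/b = 24/8 ≈ 3.000.

λ̂_MAP = 3.000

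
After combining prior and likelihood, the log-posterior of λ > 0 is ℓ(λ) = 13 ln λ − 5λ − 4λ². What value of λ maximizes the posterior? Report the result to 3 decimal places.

ℓ'(λ) = 13/λ − 5 − 8λ. Setting this to zero and multiplying by λ: 8λ² + 5λ − 13 = 0.
λ = (−5 + √(5² + 4·8·13)) / (2·8) = (−5 + √441) / 16 = (−5 + 21)/16 = 1.
ℓ''(λ) = −13/λ² − 8 < 0, confirming a maximum.

λ̂_MAP = 1.000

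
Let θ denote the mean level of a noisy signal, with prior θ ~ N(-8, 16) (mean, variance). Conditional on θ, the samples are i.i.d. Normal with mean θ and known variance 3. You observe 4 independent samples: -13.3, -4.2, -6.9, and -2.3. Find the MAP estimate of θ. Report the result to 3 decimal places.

θ̂_MAP = -6.734

n = 4; x̄ = ((-13.3) + (-4.2) + (-6.9) + (-2.3))/4 = -26.7/4 = -6.675.
For a Normal prior and Normal likelihood with known variance, the posterior is Normal; its mode equals its mean, the precision-weighted average.
Prior precision 1/σ₀² = 1/16 = 0.0625; data precision n/σ² = 4/3.
θ̂ = (0.0625·(-8) + (4/3)·(-6.675)) / (0.0625 + 4/3) = (-9.4)/(67/48) = -2256/335 ≈ -6.734.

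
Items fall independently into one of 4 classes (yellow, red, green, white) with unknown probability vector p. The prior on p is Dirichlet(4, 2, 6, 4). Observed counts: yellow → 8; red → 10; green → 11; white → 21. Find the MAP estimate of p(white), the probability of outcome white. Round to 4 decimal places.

The posterior is Dirichlet(αᵢ + nᵢ) = Dirichlet(12, 12, 17, 25).
For a Dirichlet(a₁,…,a_K) with all aᵢ > 1, the mode has j-th component (aⱼ − 1)/(Σaᵢ − K).
Here Σaᵢ = 66 and K = 4, so p(white) = (25 − 1)/(66 − 4) = 24/62 ≈ 0.3871.

MAP estimate of p(white) = 0.3871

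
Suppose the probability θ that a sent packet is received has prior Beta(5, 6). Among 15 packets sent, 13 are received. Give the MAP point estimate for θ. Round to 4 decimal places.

Prior: Beta(5, 6).
Data: 13 successes in 15 trials. The binomial likelihood contributes θ^13(1−θ)^2, so the posterior is Beta(5+13, 6+2) = Beta(18, 8).
For Beta(a, b) with a, b > 1 the mode is (a−1)/(a+b−2) = 17/24 ≈ 0.7083.

θ̂_MAP = 0.7083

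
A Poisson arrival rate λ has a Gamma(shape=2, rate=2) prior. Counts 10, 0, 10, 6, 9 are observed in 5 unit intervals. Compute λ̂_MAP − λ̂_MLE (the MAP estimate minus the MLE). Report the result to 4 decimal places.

MAP − MLE = -1.8571

Σxᵢ = 35. Posterior is Gamma(37, 7); MAP = (37−1)/7 = 36/7 ≈ 5.14286.
MLE = x̄ = 35/5 ≈ 7.00000.
Difference = 36/7 − 35/5 = -13/7 ≈ -1.8571.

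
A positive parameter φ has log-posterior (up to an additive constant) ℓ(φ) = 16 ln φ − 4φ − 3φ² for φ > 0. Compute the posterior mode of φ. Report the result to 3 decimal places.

ℓ'(φ) = 16/φ − 4 − 6φ. Setting this to zero and multiplying by φ: 6φ² + 4φ − 16 = 0.
φ = (−4 + √(4² + 4·6·16)) / (2·6) = (−4 + √400) / 12 = (−4 + 20)/12 = 4/3.
ℓ''(φ) = −16/φ² − 6 < 0, confirming a maximum.

φ̂_MAP = 1.333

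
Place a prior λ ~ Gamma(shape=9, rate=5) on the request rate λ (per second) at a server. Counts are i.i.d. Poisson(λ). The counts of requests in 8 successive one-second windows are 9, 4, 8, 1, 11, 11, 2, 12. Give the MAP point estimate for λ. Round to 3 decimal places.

Σxᵢ = 9+4+8+1+11+11+2+12 = 58, with n = 8.
Posterior ∝ λ^8e^(−5λ) · λ^58e^(−8λ) = λ^66e^(−13λ), i.e. Gamma(shape=67, rate=13).
The mode of a Gamma(a, b) with a ≥ 1 (shape–rate) is (a−1)/b = 66/13 ≈ 5.077.

λ̂_MAP = 5.077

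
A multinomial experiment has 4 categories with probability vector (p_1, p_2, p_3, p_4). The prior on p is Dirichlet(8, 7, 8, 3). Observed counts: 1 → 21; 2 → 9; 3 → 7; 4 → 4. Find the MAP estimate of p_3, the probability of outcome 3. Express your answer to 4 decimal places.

The posterior is Dirichlet(αᵢ + nᵢ) = Dirichlet(29, 16, 15, 7).
For a Dirichlet(a₁,…,a_K) with all aᵢ > 1, the mode has j-th component (aⱼ − 1)/(Σaᵢ − K).
Here Σaᵢ = 67 and K = 4, so p_3 = (15 − 1)/(67 − 4) = 14/63 ≈ 0.2222.

MAP estimate: 0.2222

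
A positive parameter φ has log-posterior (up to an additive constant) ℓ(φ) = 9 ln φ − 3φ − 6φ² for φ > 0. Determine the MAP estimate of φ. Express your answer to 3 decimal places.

φ̂_MAP = 0.750

ℓ'(φ) = 9/φ − 3 − 12φ. Setting this to zero and multiplying by φ: 12φ² + 3φ − 9 = 0.
φ = (−3 + √(3² + 4·12·9)) / (2·12) = (−3 + √441) / 24 = (−3 + 21)/24 = 3/4.
ℓ''(φ) = −9/φ² − 12 < 0, confirming a maximum.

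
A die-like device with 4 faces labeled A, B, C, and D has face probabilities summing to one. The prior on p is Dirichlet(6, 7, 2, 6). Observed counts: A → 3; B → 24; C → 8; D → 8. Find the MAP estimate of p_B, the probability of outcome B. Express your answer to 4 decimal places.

The posterior is Dirichlet(αᵢ + nᵢ) = Dirichlet(9, 31, 10, 14).
For a Dirichlet(a₁,…,a_K) with all aᵢ > 1, the mode has j-th component (aⱼ − 1)/(Σaᵢ − K).
Here Σaᵢ = 64 and K = 4, so p_B = (31 − 1)/(64 − 4) = 30/60 ≈ 0.5000.

MAP estimate of p_B = 0.5000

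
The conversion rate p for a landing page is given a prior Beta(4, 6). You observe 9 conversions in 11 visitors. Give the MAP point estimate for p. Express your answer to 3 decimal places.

Prior: Beta(4, 6).
Data: 9 successes in 11 trials. The binomial likelihood contributes p^9(1−p)^2, so the posterior is Beta(4+9, 6+2) = Beta(13, 8).
For Beta(a, b) with a, b > 1 the mode is (a−1)/(a+b−2) = 12/19 ≈ 0.632.

p̂_MAP = 0.632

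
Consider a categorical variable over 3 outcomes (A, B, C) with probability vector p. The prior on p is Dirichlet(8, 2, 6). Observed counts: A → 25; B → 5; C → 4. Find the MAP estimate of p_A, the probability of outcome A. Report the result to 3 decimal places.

MAP estimate of p_A = 0.681

The posterior is Dirichlet(αᵢ + nᵢ) = Dirichlet(33, 7, 10).
For a Dirichlet(a₁,…,a_K) with all aᵢ > 1, the mode has j-th component (aⱼ − 1)/(Σaᵢ − K).
Here Σaᵢ = 50 and K = 3, so p_A = (33 − 1)/(50 − 3) = 32/47 ≈ 0.681.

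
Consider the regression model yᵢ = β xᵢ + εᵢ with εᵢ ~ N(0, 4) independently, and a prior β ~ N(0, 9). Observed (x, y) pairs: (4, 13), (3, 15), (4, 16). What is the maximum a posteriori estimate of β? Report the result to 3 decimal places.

β̂_MAP = 3.885

log p(β | y) = −Σ(yᵢ − βxᵢ)²/(2·4) − β²/(2·9) + const.
Setting the derivative to zero: Σxᵢ(yᵢ − βxᵢ)/4 − β/9 = 0, so β = Σxᵢyᵢ / (Σxᵢ² + σ²/τ²).
Σxᵢyᵢ = 4·13 + 3·15 + 4·16 = 161; Σxᵢ² = 41; σ²/τ² = 4/9.
β̂_MAP = 161 / (41 + 4/9) = 161/(373/9) = 1449/373 ≈ 3.885.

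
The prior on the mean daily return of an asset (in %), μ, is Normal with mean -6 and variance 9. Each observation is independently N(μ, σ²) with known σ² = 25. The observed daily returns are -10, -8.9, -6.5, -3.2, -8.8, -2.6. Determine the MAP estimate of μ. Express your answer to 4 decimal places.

n = 6; x̄ = ((-10) + (-8.9) + (-6.5) + (-3.2) + (-8.8) + (-2.6))/6 = -40/6 = -20/3 ≈ -6.6667.
For a Normal prior and Normal likelihood with known variance, the posterior is Normal; its mode equals its mean, the precision-weighted average.
Prior precision 1/σ₀² = 1/9; data precision n/σ² = 6/25 = 0.24.
μ̂ = ((1/9)·(-6) + 0.24·(-20/3)) / (1/9 + 0.24) = (-34/15)/(79/225) = -510/79 ≈ -6.4557.

μ̂_MAP = -6.4557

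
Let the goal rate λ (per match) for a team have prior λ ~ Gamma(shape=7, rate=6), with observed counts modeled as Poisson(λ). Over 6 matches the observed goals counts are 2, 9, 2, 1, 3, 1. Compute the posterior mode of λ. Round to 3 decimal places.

Σxᵢ = 2+9+2+1+3+1 = 18, with n = 6.
Posterior ∝ λ^6e^(−6λ) · λ^18e^(−6λ) = λ^24e^(−12λ), i.e. Gamma(shape=25, rate=12).
The mode of a Gamma(a, b) with a ≥ 1 (shape–rate) is (a−1)/b = 24/12 ≈ 2.000.

λ̂_MAP = 2.000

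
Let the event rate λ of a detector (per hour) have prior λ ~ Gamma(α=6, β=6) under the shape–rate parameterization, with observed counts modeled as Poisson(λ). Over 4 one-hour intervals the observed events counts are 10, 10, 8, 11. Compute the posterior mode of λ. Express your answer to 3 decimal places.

Σxᵢ = 10+10+8+11 = 39, with n = 4.
Posterior ∝ λ^5e^(−6λ) · λ^39e^(−4λ) = λ^44e^(−10λ), i.e. Gamma(shape=45, rate=10).
The mode of a Gamma(a, b) with a ≥ 1 (shape–rate) is (a−1)/b = 44/10 ≈ 4.400.

λ̂_MAP = 4.400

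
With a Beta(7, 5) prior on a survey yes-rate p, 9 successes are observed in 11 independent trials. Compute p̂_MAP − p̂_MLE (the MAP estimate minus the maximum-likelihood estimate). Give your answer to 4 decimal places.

Posterior is Beta(16, 7); MAP = (16−1)/(23−2) = 15/21 ≈ 0.71429.
MLE ignores the prior: p̂_MLE = k/n = 9/11 ≈ 0.81818.
Difference = 15/21 − 9/11 = -8/77 ≈ -0.1039.

MAP − MLE = -0.1039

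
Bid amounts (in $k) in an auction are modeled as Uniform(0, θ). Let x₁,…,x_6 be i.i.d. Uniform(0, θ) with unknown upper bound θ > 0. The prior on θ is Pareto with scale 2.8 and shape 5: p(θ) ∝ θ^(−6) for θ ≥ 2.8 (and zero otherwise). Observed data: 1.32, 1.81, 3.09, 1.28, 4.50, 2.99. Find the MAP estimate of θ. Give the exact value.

θ̂_MAP = 4.50

The Uniform(0, θ) likelihood is θ^(−n) for θ ≥ max(xᵢ), zero otherwise. Here max(xᵢ) = 4.50.
Posterior ∝ θ^(−6) · θ^(−6) = θ^(−12) on θ ≥ max(2.8, 4.50) = 4.50.
This density is strictly decreasing in θ, so the posterior mode lies at the lower boundary of the support.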